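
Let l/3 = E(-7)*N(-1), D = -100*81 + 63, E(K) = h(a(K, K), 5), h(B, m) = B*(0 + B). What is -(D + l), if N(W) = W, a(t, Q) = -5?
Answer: 8112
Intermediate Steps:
h(B, m) = B² (h(B, m) = B*B = B²)
E(K) = 25 (E(K) = (-5)² = 25)
D = -8037 (D = -8100 + 63 = -8037)
l = -75 (l = 3*(25*(-1)) = 3*(-25) = -75)
-(D + l) = -(-8037 - 75) = -1*(-8112) = 8112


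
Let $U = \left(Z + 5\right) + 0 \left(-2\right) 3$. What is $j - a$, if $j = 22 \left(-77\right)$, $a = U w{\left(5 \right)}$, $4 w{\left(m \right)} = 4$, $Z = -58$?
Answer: $-1641$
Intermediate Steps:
$w{\left(m \right)} = 1$ ($w{\left(m \right)} = \frac{1}{4} \cdot 4 = 1$)
$U = -53$ ($U = \left(-58 + 5\right) + 0 \left(-2\right) 3 = -53 + 0 \cdot 3 = -53 + 0 = -53$)
$a = -53$ ($a = \left(-53\right) 1 = -53$)
$j = -1694$
$j - a = -1694 - -53 = -1694 + 53 = -1641$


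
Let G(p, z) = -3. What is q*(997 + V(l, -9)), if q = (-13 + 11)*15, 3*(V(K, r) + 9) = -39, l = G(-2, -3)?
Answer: -29250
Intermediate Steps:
l = -3
V(K, r) = -22 (V(K, r) = -9 + (1/3)*(-39) = -9 - 13 = -22)
q = -30 (q = -2*15 = -30)
q*(997 + V(l, -9)) = -30*(997 - 22) = -30*975 = -29250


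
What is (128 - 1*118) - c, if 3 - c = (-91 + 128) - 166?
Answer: -122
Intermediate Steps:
c = 132 (c = 3 - ((-91 + 128) - 166) = 3 - (37 - 166) = 3 - 1*(-129) = 3 + 129 = 132)
(128 - 1*118) - c = (128 - 1*118) - 1*132 = (128 - 118) - 132 = 10 - 132 = -122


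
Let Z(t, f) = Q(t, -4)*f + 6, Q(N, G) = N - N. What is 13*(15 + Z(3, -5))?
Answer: 273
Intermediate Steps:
Q(N, G) = 0
Z(t, f) = 6 (Z(t, f) = 0*f + 6 = 0 + 6 = 6)
13*(15 + Z(3, -5)) = 13*(15 + 6) = 13*21 = 273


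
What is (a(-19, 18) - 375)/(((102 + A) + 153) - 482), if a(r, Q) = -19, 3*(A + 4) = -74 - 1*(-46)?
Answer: 1182/721 ≈ 1.6394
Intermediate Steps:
A = -40/3 (A = -4 + (-74 - 1*(-46))/3 = -4 + (-74 + 46)/3 = -4 + (⅓)*(-28) = -4 - 28/3 = -40/3 ≈ -13.333)
(a(-19, 18) - 375)/(((102 + A) + 153) - 482) = (-19 - 375)/(((102 - 40/3) + 153) - 482) = -394/((266/3 + 153) - 482) = -394/(725/3 - 482) = -394/(-721/3) = -394*(-3/721) = 1182/721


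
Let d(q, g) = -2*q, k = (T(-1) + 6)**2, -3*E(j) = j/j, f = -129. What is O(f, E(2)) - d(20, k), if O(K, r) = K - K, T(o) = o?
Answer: 40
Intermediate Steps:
E(j) = -1/3 (E(j) = -j/(3*j) = -1/3*1 = -1/3)
k = 25 (k = (-1 + 6)**2 = 5**2 = 25)
O(K, r) = 0
O(f, E(2)) - d(20, k) = 0 - (-2)*20 = 0 - 1*(-40) = 0 + 40 = 40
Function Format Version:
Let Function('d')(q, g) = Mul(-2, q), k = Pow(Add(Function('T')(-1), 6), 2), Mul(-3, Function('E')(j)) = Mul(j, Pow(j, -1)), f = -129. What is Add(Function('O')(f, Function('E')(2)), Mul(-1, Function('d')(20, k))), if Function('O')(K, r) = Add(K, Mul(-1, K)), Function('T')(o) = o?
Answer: 40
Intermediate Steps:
Function('E')(j) = Rational(-1, 3) (Function('E')(j) = Mul(Rational(-1, 3), Mul(j, Pow(j, -1))) = Mul(Rational(-1, 3), 1) = Rational(-1, 3))
k = 25 (k = Pow(Add(-1, 6), 2) = Pow(5, 2) = 25)
Function('O')(K, r) = 0
Add(Function('O')(f, Function('E')(2)), Mul(-1, Function('d')(20, k))) = Add(0, Mul(-1, Mul(-2, 20))) = Add(0, Mul(-1, -40)) = Add(0, 40) = 40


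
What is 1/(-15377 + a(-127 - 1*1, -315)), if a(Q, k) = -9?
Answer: -1/15386 ≈ -6.4994e-5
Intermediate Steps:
1/(-15377 + a(-127 - 1*1, -315)) = 1/(-15377 - 9) = 1/(-15386) = -1/15386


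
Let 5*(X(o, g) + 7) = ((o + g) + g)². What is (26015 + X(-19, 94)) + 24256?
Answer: 279881/5 ≈ 55976.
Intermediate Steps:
X(o, g) = -7 + (o + 2*g)²/5 (X(o, g) = -7 + ((o + g) + g)²/5 = -7 + ((g + o) + g)²/5 = -7 + (o + 2*g)²/5)
(26015 + X(-19, 94)) + 24256 = (26015 + (-7 + (-19 + 2*94)²/5)) + 24256 = (26015 + (-7 + (-19 + 188)²/5)) + 24256 = (26015 + (-7 + (⅕)*169²)) + 24256 = (26015 + (-7 + (⅕)*28561)) + 24256 = (26015 + (-7 + 28561/5)) + 24256 = (26015 + 28526/5) + 24256 = 158601/5 + 24256 = 279881/5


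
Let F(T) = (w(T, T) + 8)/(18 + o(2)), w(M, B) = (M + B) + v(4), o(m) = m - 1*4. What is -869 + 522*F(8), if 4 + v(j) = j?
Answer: -86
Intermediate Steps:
v(j) = -4 + j
o(m) = -4 + m (o(m) = m - 4 = -4 + m)
w(M, B) = B + M (w(M, B) = (M + B) + (-4 + 4) = (B + M) + 0 = B + M)
F(T) = ½ + T/8 (F(T) = ((T + T) + 8)/(18 + (-4 + 2)) = (2*T + 8)/(18 - 2) = (8 + 2*T)/16 = (8 + 2*T)*(1/16) = ½ + T/8)
-869 + 522*F(8) = -869 + 522*(½ + (⅛)*8) = -869 + 522*(½ + 1) = -869 + 522*(3/2) = -869 + 783 = -86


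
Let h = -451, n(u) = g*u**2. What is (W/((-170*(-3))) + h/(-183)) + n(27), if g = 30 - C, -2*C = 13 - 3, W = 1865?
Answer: 158792417/6222 ≈ 25521.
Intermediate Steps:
C = -5 (C = -(13 - 3)/2 = -1/2*10 = -5)
g = 35 (g = 30 - 1*(-5) = 30 + 5 = 35)
n(u) = 35*u**2
(W/((-170*(-3))) + h/(-183)) + n(27) = (1865/((-170*(-3))) - 451/(-183)) + 35*27**2 = (1865/510 - 451*(-1/183)) + 35*729 = (1865*(1/510) + 451/183) + 25515 = (373/102 + 451/183) + 25515 = 38087/6222 + 25515 = 158792417/6222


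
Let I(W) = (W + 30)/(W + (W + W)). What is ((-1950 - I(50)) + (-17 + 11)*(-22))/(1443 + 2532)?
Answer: -27278/59625 ≈ -0.45749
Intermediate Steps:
I(W) = (30 + W)/(3*W) (I(W) = (30 + W)/(W + 2*W) = (30 + W)/((3*W)) = (30 + W)*(1/(3*W)) = (30 + W)/(3*W))
((-1950 - I(50)) + (-17 + 11)*(-22))/(1443 + 2532) = ((-1950 - (30 + 50)/(3*50)) + (-17 + 11)*(-22))/(1443 + 2532) = ((-1950 - 80/(3*50)) - 6*(-22))/3975 = ((-1950 - 1*8/15) + 132)*(1/3975) = ((-1950 - 8/15) + 132)*(1/3975) = (-29258/15 + 132)*(1/3975) = -27278/15*1/3975 = -27278/59625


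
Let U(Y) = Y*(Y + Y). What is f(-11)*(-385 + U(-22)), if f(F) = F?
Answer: -6413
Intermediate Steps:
U(Y) = 2*Y**2 (U(Y) = Y*(2*Y) = 2*Y**2)
f(-11)*(-385 + U(-22)) = -11*(-385 + 2*(-22)**2) = -11*(-385 + 2*484) = -11*(-385 + 968) = -11*583 = -6413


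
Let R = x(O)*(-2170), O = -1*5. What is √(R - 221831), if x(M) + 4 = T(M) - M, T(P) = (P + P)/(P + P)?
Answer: I*√226171 ≈ 475.57*I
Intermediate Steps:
O = -5
T(P) = 1 (T(P) = (2*P)/((2*P)) = (2*P)*(1/(2*P)) = 1)
x(M) = -3 - M (x(M) = -4 + (1 - M) = -3 - M)
R = -4340 (R = (-3 - 1*(-5))*(-2170) = (-3 + 5)*(-2170) = 2*(-2170) = -4340)
√(R - 221831) = √(-4340 - 221831) = √(-226171) = I*√226171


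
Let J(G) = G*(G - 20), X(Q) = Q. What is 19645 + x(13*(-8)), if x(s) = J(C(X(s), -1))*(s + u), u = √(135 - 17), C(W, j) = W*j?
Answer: -888899 + 8736*√118 ≈ -7.9400e+5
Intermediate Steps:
J(G) = G*(-20 + G)
u = √118 ≈ 10.863
x(s) = -s*(-20 - s)*(s + √118) (x(s) = ((s*(-1))*(-20 + s*(-1)))*(s + √118) = ((-s)*(-20 - s))*(s + √118) = (-s*(-20 - s))*(s + √118) = -s*(-20 - s)*(s + √118))
19645 + x(13*(-8)) = 19645 + (13*(-8))*(20 + 13*(-8))*(13*(-8) + √118) = 19645 - 104*(20 - 104)*(-104 + √118) = 19645 - 104*(-84)*(-104 + √118) = 19645 + (-908544 + 8736*√118) = -888899 + 8736*√118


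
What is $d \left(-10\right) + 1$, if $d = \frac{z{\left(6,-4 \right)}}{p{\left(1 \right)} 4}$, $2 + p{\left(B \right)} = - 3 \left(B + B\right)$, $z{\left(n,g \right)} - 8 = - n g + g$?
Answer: $\frac{39}{4} \approx 9.75$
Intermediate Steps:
$z{\left(n,g \right)} = 8 + g - g n$ ($z{\left(n,g \right)} = 8 + \left(- n g + g\right) = 8 - \left(- g + g n\right) = 8 + g - g n$)
$p{\left(B \right)} = -2 - 6 B$ ($p{\left(B \right)} = -2 - 3 \left(B + B\right) = -2 - 3 \cdot 2 B = -2 - 6 B$)
$d = - \frac{7}{8}$ ($d = \frac{8 - 4 - \left(-4\right) 6}{\left(-2 - 6\right) 4} = \frac{8 - 4 + 24}{\left(-2 - 6\right) 4} = \frac{28}{\left(-8\right) 4} = \frac{28}{-32} = 28 \left(- \frac{1}{32}\right) = - \frac{7}{8} \approx -0.875$)
$d \left(-10\right) + 1 = \left(- \frac{7}{8}\right) \left(-10\right) + 1 = \frac{35}{4} + 1 = \frac{39}{4}$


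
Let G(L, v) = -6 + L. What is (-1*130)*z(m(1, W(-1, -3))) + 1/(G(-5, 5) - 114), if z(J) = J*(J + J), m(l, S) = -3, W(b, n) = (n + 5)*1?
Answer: -292501/125 ≈ -2340.0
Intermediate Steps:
W(b, n) = 5 + n (W(b, n) = (5 + n)*1 = 5 + n)
z(J) = 2*J² (z(J) = J*(2*J) = 2*J²)
(-1*130)*z(m(1, W(-1, -3))) + 1/(G(-5, 5) - 114) = (-1*130)*(2*(-3)²) + 1/((-6 - 5) - 114) = -260*9 + 1/(-11 - 114) = -130*18 + 1/(-125) = -2340 - 1/125 = -292501/125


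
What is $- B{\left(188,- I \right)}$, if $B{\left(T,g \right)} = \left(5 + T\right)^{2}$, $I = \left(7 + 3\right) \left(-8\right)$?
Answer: $-37249$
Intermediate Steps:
$I = -80$ ($I = 10 \left(-8\right) = -80$)
$- B{\left(188,- I \right)} = - \left(5 + 188\right)^{2} = - 193^{2} = \left(-1\right) 37249 = -37249$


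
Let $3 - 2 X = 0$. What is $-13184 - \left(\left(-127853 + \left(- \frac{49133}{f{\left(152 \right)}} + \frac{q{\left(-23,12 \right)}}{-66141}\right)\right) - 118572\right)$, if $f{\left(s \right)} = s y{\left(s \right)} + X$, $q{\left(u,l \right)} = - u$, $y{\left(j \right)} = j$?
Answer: $\frac{712894030919350}{3056441751} \approx 2.3324 \cdot 10^{5}$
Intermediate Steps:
$X = \frac{3}{2}$ ($X = \frac{3}{2} - 0 = \frac{3}{2} + 0 = \frac{3}{2} \approx 1.5$)
$f{\left(s \right)} = \frac{3}{2} + s^{2}$ ($f{\left(s \right)} = s s + \frac{3}{2} = s^{2} + \frac{3}{2} = \frac{3}{2} + s^{2}$)
$-13184 - \left(\left(-127853 + \left(- \frac{49133}{f{\left(152 \right)}} + \frac{q{\left(-23,12 \right)}}{-66141}\right)\right) - 118572\right) = -13184 - \left(\left(-127853 + \left(- \frac{49133}{\frac{3}{2} + 152^{2}} + \frac{\left(-1\right) \left(-23\right)}{-66141}\right)\right) - 118572\right) = -13184 - \left(\left(-127853 + \left(- \frac{49133}{\frac{3}{2} + 23104} + 23 \left(- \frac{1}{66141}\right)\right)\right) - 118572\right) = -13184 - \left(\left(-127853 - \left(\frac{23}{66141} + \frac{49133}{\frac{46211}{2}}\right)\right) - 118572\right) = -13184 - \left(\left(-127853 - \frac{6500474359}{3056441751}\right) - 118572\right) = -13184 - \left(- \frac{390781747664962}{3056441751} - 118572\right) = -13184 - - \frac{753190158964534}{3056441751} = -13184 + \frac{753190158964534}{3056441751} = \frac{712894030919350}{3056441751}$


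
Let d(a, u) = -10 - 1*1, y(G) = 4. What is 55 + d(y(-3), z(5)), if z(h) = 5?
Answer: 44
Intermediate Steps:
d(a, u) = -11 (d(a, u) = -10 - 1 = -11)
55 + d(y(-3), z(5)) = 55 - 11 = 44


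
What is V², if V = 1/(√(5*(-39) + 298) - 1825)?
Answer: (1825 + √103)²/11092376792484 ≈ 3.0361e-7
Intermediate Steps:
V = 1/(-1825 + √103) (V = 1/(√(-195 + 298) - 1825) = 1/(√103 - 1825) = 1/(-1825 + √103) ≈ -0.00055101)
V² = (-1825/3330522 - √103/3330522)²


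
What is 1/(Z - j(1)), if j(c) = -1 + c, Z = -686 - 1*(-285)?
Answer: -1/401 ≈ -0.0024938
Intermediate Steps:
Z = -401 (Z = -686 + 285 = -401)
1/(Z - j(1)) = 1/(-401 - (-1 + 1)) = 1/(-401 - 1*0) = 1/(-401 + 0) = 1/(-401) = -1/401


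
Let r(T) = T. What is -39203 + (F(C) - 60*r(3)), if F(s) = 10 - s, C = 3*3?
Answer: -39382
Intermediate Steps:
C = 9
-39203 + (F(C) - 60*r(3)) = -39203 + ((10 - 1*9) - 60*3) = -39203 + ((10 - 9) - 180) = -39203 + (1 - 180) = -39203 - 179 = -39382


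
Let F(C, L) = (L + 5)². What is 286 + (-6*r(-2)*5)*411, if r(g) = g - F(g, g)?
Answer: 135916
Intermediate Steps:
F(C, L) = (5 + L)²
r(g) = g - (5 + g)²
286 + (-6*r(-2)*5)*411 = 286 + (-6*(-2 - (5 - 2)²)*5)*411 = 286 + (-6*(-2 - 1*3²)*5)*411 = 286 + (-6*(-2 - 1*9)*5)*411 = 286 + (-6*(-2 - 9)*5)*411 = 286 + (-6*(-11)*5)*411 = 286 + (66*5)*411 = 286 + 330*411 = 286 + 135630 = 135916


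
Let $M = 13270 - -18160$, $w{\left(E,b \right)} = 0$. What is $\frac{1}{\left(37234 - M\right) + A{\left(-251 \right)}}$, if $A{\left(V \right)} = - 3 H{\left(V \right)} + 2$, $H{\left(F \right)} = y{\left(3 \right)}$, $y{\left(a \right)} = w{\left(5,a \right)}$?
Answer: $\frac{1}{5806} \approx 0.00017224$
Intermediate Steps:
$y{\left(a \right)} = 0$
$M = 31430$ ($M = 13270 + 18160 = 31430$)
$H{\left(F \right)} = 0$
$A{\left(V \right)} = 2$ ($A{\left(V \right)} = \left(-3\right) 0 + 2 = 0 + 2 = 2$)
$\frac{1}{\left(37234 - M\right) + A{\left(-251 \right)}} = \frac{1}{\left(37234 - 31430\right) + 2} = \frac{1}{5804 + 2} = \frac{1}{5806}$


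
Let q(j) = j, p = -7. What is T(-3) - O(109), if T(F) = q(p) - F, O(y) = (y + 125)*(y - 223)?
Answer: 26672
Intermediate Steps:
O(y) = (-223 + y)*(125 + y) (O(y) = (125 + y)*(-223 + y) = (-223 + y)*(125 + y))
T(F) = -7 - F
T(-3) - O(109) = (-7 - 1*(-3)) - (-27875 + 109² - 98*109) = (-7 + 3) - (-27875 + 11881 - 10682) = -4 - 1*(-26676) = -4 + 26676 = 26672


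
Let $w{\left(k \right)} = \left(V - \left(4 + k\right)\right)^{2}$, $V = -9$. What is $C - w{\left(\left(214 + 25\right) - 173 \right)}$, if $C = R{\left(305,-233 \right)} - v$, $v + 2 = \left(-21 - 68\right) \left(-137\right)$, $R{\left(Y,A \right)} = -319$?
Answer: $-18751$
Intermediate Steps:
$v = 12191$ ($v = -2 + \left(-21 - 68\right) \left(-137\right) = -2 - -12193 = -2 + 12193 = 12191$)
$w{\left(k \right)} = \left(-13 - k\right)^{2}$ ($w{\left(k \right)} = \left(-9 - \left(4 + k\right)\right)^{2} = \left(-13 - k\right)^{2}$)
$C = -12510$ ($C = -319 - 12191 = -12510$)
$C - w{\left(\left(214 + 25\right) - 173 \right)} = -12510 - \left(13 + \left(\left(214 + 25\right) - 173\right)\right)^{2} = -12510 - \left(13 + \left(239 - 173\right)\right)^{2} = -12510 - \left(13 + 66\right)^{2} = -12510 - 79^{2} = -12510 - 6241 = -18751$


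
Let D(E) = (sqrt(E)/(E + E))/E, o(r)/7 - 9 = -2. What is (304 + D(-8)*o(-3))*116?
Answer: 35264 + 1421*I*sqrt(2)/16 ≈ 35264.0 + 125.6*I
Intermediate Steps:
o(r) = 49 (o(r) = 63 + 7*(-2) = 63 - 14 = 49)
D(E) = 1/(2*E**(3/2)) (D(E) = (sqrt(E)/((2*E)))/E = ((1/(2*E))*sqrt(E))/E = (1/(2*sqrt(E)))/E = 1/(2*E**(3/2)))
(304 + D(-8)*o(-3))*116 = (304 + (1/(2*(-8)**(3/2)))*49)*116 = (304 + ((I*sqrt(2)/32)/2)*49)*116 = (304 + (I*sqrt(2)/64)*49)*116 = (304 + 49*I*sqrt(2)/64)*116 = 35264 + 1421*I*sqrt(2)/16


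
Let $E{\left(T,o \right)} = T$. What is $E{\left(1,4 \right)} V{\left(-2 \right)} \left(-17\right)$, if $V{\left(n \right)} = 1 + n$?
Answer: $17$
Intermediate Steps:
$E{\left(1,4 \right)} V{\left(-2 \right)} \left(-17\right) = 1 \left(1 - 2\right) \left(-17\right) = 1 \left(-1\right) \left(-17\right) = \left(-1\right) \left(-17\right) = 17$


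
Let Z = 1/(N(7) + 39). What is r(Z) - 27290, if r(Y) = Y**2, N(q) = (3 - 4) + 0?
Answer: -39406759/1444 ≈ -27290.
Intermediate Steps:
N(q) = -1 (N(q) = -1 + 0 = -1)
Z = 1/38 (Z = 1/(-1 + 39) = 1/38 ≈ 0.026316)
r(Z) - 27290 = (1/38)**2 - 27290 = 1/1444 - 27290 = -39406759/1444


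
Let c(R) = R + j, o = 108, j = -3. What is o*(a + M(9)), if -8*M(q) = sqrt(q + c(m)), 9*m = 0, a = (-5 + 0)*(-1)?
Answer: 540 - 27*sqrt(6)/2 ≈ 506.93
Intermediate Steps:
a = 5 (a = -5*(-1) = 5)
m = 0 (m = (1/9)*0 = 0)
c(R) = -3 + R (c(R) = R - 3 = -3 + R)
M(q) = -sqrt(-3 + q)/8 (M(q) = -sqrt(q + (-3 + 0))/8 = -sqrt(q - 3)/8 = -sqrt(-3 + q)/8)
o*(a + M(9)) = 108*(5 - sqrt(-3 + 9)/8) = 108*(5 - sqrt(6)/8) = 540 - 27*sqrt(6)/2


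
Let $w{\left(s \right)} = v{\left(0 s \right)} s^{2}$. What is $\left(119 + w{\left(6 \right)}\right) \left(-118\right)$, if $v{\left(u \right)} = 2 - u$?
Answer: $-22538$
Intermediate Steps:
$w{\left(s \right)} = 2 s^{2}$ ($w{\left(s \right)} = \left(2 - 0 s\right) s^{2} = \left(2 - 0\right) s^{2} = \left(2 + 0\right) s^{2} = 2 s^{2}$)
$\left(119 + w{\left(6 \right)}\right) \left(-118\right) = \left(119 + 2 \cdot 6^{2}\right) \left(-118\right) = \left(119 + 2 \cdot 36\right) \left(-118\right) = \left(119 + 72\right) \left(-118\right) = 191 \left(-118\right) = -22538$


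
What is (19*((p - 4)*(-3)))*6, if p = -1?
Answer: 1710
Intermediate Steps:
(19*((p - 4)*(-3)))*6 = (19*((-1 - 4)*(-3)))*6 = (19*(-5*(-3)))*6 = (19*15)*6 = 285*6 = 1710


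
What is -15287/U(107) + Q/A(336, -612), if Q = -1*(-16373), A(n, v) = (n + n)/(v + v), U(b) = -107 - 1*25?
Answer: -1960625/66 ≈ -29706.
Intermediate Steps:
U(b) = -132 (U(b) = -107 - 25 = -132)
A(n, v) = n/v (A(n, v) = (2*n)/((2*v)) = (2*n)*(1/(2*v)) = n/v)
Q = 16373
-15287/U(107) + Q/A(336, -612) = -15287/(-132) + 16373/((336/(-612))) = -15287*(-1/132) + 16373/((336*(-1/612))) = 15287/132 + 16373/(-28/51) = 15287/132 + 16373*(-51/28) = 15287/132 - 119289/4 = -1960625/66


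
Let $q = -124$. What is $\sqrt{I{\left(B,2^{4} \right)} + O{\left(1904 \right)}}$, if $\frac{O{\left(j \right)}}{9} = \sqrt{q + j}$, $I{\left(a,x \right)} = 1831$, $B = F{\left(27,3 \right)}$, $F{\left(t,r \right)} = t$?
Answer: $\sqrt{1831 + 18 \sqrt{445}} \approx 47.018$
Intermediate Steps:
$B = 27$
$O{\left(j \right)} = 9 \sqrt{-124 + j}$
$\sqrt{I{\left(B,2^{4} \right)} + O{\left(1904 \right)}} = \sqrt{1831 + 9 \sqrt{-124 + 1904}} = \sqrt{1831 + 9 \sqrt{1780}} = \sqrt{1831 + 9 \cdot 2 \sqrt{445}} = \sqrt{1831 + 18 \sqrt{445}}$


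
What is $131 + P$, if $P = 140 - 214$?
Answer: $57$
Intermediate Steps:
$P = -74$
$131 + P = 131 - 74 = 57$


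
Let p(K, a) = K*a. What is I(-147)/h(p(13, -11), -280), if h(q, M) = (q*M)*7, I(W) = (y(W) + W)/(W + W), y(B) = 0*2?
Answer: 1/560560 ≈ 1.7839e-6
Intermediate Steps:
y(B) = 0
I(W) = ½ (I(W) = (0 + W)/(W + W) = W/((2*W)) = W*(1/(2*W)) = ½)
h(q, M) = 7*M*q (h(q, M) = (M*q)*7 = 7*M*q)
I(-147)/h(p(13, -11), -280) = 1/(2*((7*(-280)*(13*(-11))))) = 1/(2*((7*(-280)*(-143)))) = (½)/280280 = (½)*(1/280280) = 1/560560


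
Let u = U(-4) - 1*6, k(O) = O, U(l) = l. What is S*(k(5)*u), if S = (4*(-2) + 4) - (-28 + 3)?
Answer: -1050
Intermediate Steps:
u = -10 (u = -4 - 1*6 = -4 - 6 = -10)
S = 21 (S = (-8 + 4) - 1*(-25) = -4 + 25 = 21)
S*(k(5)*u) = 21*(5*(-10)) = 21*(-50) = -1050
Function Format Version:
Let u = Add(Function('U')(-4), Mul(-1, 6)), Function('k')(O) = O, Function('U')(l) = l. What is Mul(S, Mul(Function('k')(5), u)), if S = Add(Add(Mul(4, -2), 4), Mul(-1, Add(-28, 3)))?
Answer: -1050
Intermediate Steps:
u = -10 (u = Add(-4, Mul(-1, 6)) = Add(-4, -6) = -10)
S = 21 (S = Add(Add(-8, 4), Mul(-1, -25)) = Add(-4, 25) = 21)
Mul(S, Mul(Function('k')(5), u)) = Mul(21, Mul(5, -10)) = Mul(21, -50) = -1050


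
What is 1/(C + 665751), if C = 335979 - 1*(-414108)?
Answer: 1/1415838 ≈ 7.0630e-7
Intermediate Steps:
C = 750087 (C = 335979 + 414108 = 750087)
1/(C + 665751) = 1/(750087 + 665751) = 1/1415838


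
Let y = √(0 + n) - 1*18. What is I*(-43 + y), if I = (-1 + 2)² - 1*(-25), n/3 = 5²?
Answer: -1586 + 130*√3 ≈ -1360.8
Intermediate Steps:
n = 75 (n = 3*5² = 3*25 = 75)
I = 26 (I = 1² + 25 = 1 + 25 = 26)
y = -18 + 5*√3 (y = √(0 + 75) - 1*18 = √75 - 18 = 5*√3 - 18 = -18 + 5*√3 ≈ -9.3398)
I*(-43 + y) = 26*(-43 + (-18 + 5*√3)) = 26*(-61 + 5*√3) = -1586 + 130*√3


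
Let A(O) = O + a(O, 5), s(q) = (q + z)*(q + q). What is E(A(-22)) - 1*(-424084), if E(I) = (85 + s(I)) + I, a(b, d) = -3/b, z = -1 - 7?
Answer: 51479812/121 ≈ 4.2545e+5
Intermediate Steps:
z = -8
s(q) = 2*q*(-8 + q) (s(q) = (q - 8)*(q + q) = (-8 + q)*(2*q) = 2*q*(-8 + q))
A(O) = O - 3/O
E(I) = 85 + I + 2*I*(-8 + I) (E(I) = (85 + 2*I*(-8 + I)) + I = 85 + I + 2*I*(-8 + I))
E(A(-22)) - 1*(-424084) = (85 + (-22 - 3/(-22)) + 2*(-22 - 3/(-22))*(-8 + (-22 - 3/(-22)))) - 1*(-424084) = (85 + (-22 - 3*(-1/22)) + 2*(-22 - 3*(-1/22))*(-8 + (-22 - 3*(-1/22)))) + 424084 = (85 + (-22 + 3/22) + 2*(-22 + 3/22)*(-8 + (-22 + 3/22))) + 424084 = (85 - 481/22 + 2*(-481/22)*(-8 - 481/22)) + 424084 = (85 - 481/22 + 2*(-481/22)*(-657/22)) + 424084 = (85 - 481/22 + 316017/242) + 424084 = 165648/121 + 424084 = 51479812/121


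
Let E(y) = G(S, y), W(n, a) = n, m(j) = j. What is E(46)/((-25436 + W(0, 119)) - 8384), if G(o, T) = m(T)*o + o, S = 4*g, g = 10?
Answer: -94/1691 ≈ -0.055588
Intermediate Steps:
S = 40 (S = 4*10 = 40)
G(o, T) = o + T*o (G(o, T) = T*o + o = o + T*o)
E(y) = 40 + 40*y (E(y) = 40*(1 + y) = 40 + 40*y)
E(46)/((-25436 + W(0, 119)) - 8384) = (40 + 40*46)/((-25436 + 0) - 8384) = (40 + 1840)/(-25436 - 8384) = 1880/(-33820) = 1880*(-1/33820) = -94/1691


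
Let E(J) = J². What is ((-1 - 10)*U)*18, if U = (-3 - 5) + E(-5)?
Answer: -3366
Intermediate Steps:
U = 17 (U = (-3 - 5) + (-5)² = -8 + 25 = 17)
((-1 - 10)*U)*18 = ((-1 - 10)*17)*18 = -11*17*18 = -187*18 = -3366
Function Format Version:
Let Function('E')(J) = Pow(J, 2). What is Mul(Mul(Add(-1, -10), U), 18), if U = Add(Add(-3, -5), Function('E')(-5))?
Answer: -3366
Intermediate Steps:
U = 17 (U = Add(Add(-3, -5), Pow(-5, 2)) = Add(-8, 25) = 17)
Mul(Mul(Add(-1, -10), U), 18) = Mul(Mul(Add(-1, -10), 17), 18) = Mul(Mul(-11, 17), 18) = Mul(-187, 18) = -3366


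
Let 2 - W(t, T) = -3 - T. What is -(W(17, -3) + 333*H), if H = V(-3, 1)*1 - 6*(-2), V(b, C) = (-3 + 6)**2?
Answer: -6995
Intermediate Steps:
V(b, C) = 9 (V(b, C) = 3**2 = 9)
W(t, T) = 5 + T (W(t, T) = 2 - (-3 - T) = 2 + (3 + T) = 5 + T)
H = 21 (H = 9*1 - 6*(-2) = 9 + 12 = 21)
-(W(17, -3) + 333*H) = -((5 - 3) + 333*21) = -(2 + 6993) = -1*6995 = -6995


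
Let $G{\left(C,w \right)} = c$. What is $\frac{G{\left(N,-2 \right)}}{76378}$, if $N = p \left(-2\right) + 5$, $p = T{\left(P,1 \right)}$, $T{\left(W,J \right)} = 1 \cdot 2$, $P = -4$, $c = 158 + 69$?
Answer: $\frac{227}{76378} \approx 0.0029721$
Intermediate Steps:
$c = 227$
$T{\left(W,J \right)} = 2$
$p = 2$
$N = 1$ ($N = 2 \left(-2\right) + 5 = -4 + 5 = 1$)
$G{\left(C,w \right)} = 227$
$\frac{G{\left(N,-2 \right)}}{76378} = \frac{227}{76378}$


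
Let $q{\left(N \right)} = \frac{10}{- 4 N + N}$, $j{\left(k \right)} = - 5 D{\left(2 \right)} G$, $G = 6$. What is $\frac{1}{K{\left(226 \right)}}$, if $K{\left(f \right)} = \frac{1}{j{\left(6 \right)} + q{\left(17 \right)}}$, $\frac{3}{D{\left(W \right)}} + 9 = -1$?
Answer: $\frac{449}{51} \approx 8.8039$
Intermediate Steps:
$D{\left(W \right)} = - \frac{3}{10}$ ($D{\left(W \right)} = \frac{3}{-9 - 1} = \frac{3}{-10} = 3 \left(- \frac{1}{10}\right) = - \frac{3}{10}$)
$j{\left(k \right)} = 9$ ($j{\left(k \right)} = \left(-5\right) \left(- \frac{3}{10}\right) 6 = \frac{3}{2} \cdot 6 = 9$)
$q{\left(N \right)} = - \frac{10}{3 N}$ ($q{\left(N \right)} = \frac{10}{\left(-3\right) N} = 10 \left(- \frac{1}{3 N}\right) = - \frac{10}{3 N}$)
$K{\left(f \right)} = \frac{51}{449}$ ($K{\left(f \right)} = \frac{1}{9 - \frac{10}{3 \cdot 17}} = \frac{1}{9 - \frac{10}{51}} = \frac{1}{\frac{449}{51}} = \frac{51}{449}$)
$\frac{1}{K{\left(226 \right)}} = \frac{1}{\frac{51}{449}} = \frac{449}{51}$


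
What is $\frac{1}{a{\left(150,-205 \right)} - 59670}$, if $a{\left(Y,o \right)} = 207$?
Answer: $- \frac{1}{59463} \approx -1.6817 \cdot 10^{-5}$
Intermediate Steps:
$\frac{1}{a{\left(150,-205 \right)} - 59670} = \frac{1}{207 - 59670} = \frac{1}{-59463} = - \frac{1}{59463}$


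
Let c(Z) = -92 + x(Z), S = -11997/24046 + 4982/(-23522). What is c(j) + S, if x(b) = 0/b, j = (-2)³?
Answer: -26219055855/282805006 ≈ -92.711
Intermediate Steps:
j = -8
S = -200995303/282805006 (S = -11997*1/24046 + 4982*(-1/23522) = -11997/24046 - 2491/11761 = -200995303/282805006 ≈ -0.71072)
x(b) = 0
c(Z) = -92 (c(Z) = -92 + 0 = -92)
c(j) + S = -92 - 200995303/282805006 = -26219055855/282805006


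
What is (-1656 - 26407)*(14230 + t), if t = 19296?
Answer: -940840138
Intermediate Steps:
(-1656 - 26407)*(14230 + t) = (-1656 - 26407)*(14230 + 19296) = -28063*33526 = -940840138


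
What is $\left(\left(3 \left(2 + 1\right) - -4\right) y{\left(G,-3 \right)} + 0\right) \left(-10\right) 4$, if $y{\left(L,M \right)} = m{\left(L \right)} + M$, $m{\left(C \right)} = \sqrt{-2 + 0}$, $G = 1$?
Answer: $1560 - 520 i \sqrt{2} \approx 1560.0 - 735.39 i$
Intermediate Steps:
$m{\left(C \right)} = i \sqrt{2}$ ($m{\left(C \right)} = \sqrt{-2} = i \sqrt{2}$)
$y{\left(L,M \right)} = M + i \sqrt{2}$ ($y{\left(L,M \right)} = i \sqrt{2} + M = M + i \sqrt{2}$)
$\left(\left(3 \left(2 + 1\right) - -4\right) y{\left(G,-3 \right)} + 0\right) \left(-10\right) 4 = \left(\left(3 \left(2 + 1\right) - -4\right) \left(-3 + i \sqrt{2}\right) + 0\right) \left(-10\right) 4 = \left(\left(3 \cdot 3 + 4\right) \left(-3 + i \sqrt{2}\right) + 0\right) \left(-10\right) 4 = \left(\left(9 + 4\right) \left(-3 + i \sqrt{2}\right) + 0\right) \left(-10\right) 4 = \left(13 \left(-3 + i \sqrt{2}\right) + 0\right) \left(-10\right) 4 = \left(\left(-39 + 13 i \sqrt{2}\right) + 0\right) \left(-10\right) 4 = \left(-39 + 13 i \sqrt{2}\right) \left(-10\right) 4 = \left(390 - 130 i \sqrt{2}\right) 4 = 1560 - 520 i \sqrt{2}$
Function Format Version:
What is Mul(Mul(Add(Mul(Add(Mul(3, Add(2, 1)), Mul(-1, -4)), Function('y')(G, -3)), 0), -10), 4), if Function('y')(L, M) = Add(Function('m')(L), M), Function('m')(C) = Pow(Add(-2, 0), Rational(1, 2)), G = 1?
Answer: Add(1560, Mul(-520, I, Pow(2, Rational(1, 2)))) ≈ Add(1560.0, Mul(-735.39, I))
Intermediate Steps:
Function('m')(C) = Mul(I, Pow(2, Rational(1, 2))) (Function('m')(C) = Pow(-2, Rational(1, 2)) = Mul(I, Pow(2, Rational(1, 2))))
Function('y')(L, M) = Add(M, Mul(I, Pow(2, Rational(1, 2)))) (Function('y')(L, M) = Add(Mul(I, Pow(2, Rational(1, 2))), M) = Add(M, Mul(I, Pow(2, Rational(1, 2)))))
Mul(Mul(Add(Mul(Add(Mul(3, Add(2, 1)), Mul(-1, -4)), Function('y')(G, -3)), 0), -10), 4) = Mul(Mul(Add(Mul(Add(Mul(3, Add(2, 1)), Mul(-1, -4)), Add(-3, Mul(I, Pow(2, Rational(1, 2))))), 0), -10), 4) = Mul(Mul(Add(Mul(Add(Mul(3, 3), 4), Add(-3, Mul(I, Pow(2, Rational(1, 2))))), 0), -10), 4) = Mul(Mul(Add(Mul(Add(9, 4), Add(-3, Mul(I, Pow(2, Rational(1, 2))))), 0), -10), 4) = Mul(Mul(Add(Mul(13, Add(-3, Mul(I, Pow(2, Rational(1, 2))))), 0), -10), 4) = Mul(Mul(Add(Add(-39, Mul(13, I, Pow(2, Rational(1, 2)))), 0), -10), 4) = Mul(Mul(Add(-39, Mul(13, I, Pow(2, Rational(1, 2)))), -10), 4) = Mul(Add(390, Mul(-130, I, Pow(2, Rational(1, 2)))), 4) = Add(1560, Mul(-520, I, Pow(2, Rational(1, 2))))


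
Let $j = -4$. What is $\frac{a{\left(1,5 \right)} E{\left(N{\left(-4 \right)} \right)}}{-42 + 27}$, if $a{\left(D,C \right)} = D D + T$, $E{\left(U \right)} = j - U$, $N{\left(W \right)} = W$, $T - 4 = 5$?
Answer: $0$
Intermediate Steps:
$T = 9$ ($T = 4 + 5 = 9$)
$E{\left(U \right)} = -4 - U$
$a{\left(D,C \right)} = 9 + D^{2}$ ($a{\left(D,C \right)} = D D + 9 = D^{2} + 9 = 9 + D^{2}$)
$\frac{a{\left(1,5 \right)} E{\left(N{\left(-4 \right)} \right)}}{-42 + 27} = \frac{\left(9 + 1^{2}\right) \left(-4 - -4\right)}{-42 + 27} = \frac{\left(9 + 1\right) \left(-4 + 4\right)}{-15} = 10 \cdot 0 \left(- \frac{1}{15}\right) = 0 \left(- \frac{1}{15}\right) = 0$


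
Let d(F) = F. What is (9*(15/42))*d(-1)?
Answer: -45/14 ≈ -3.2143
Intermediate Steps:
(9*(15/42))*d(-1) = (9*(15/42))*(-1) = (9*(15*(1/42)))*(-1) = (9*(5/14))*(-1) = (45/14)*(-1) = -45/14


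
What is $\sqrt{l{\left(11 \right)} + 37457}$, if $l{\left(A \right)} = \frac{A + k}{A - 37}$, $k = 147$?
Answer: $\frac{\sqrt{6329206}}{13} \approx 193.52$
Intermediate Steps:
$l{\left(A \right)} = \frac{147 + A}{-37 + A}$ ($l{\left(A \right)} = \frac{A + 147}{A - 37} = \frac{147 + A}{-37 + A}$)
$\sqrt{l{\left(11 \right)} + 37457} = \sqrt{\frac{147 + 11}{-37 + 11} + 37457} = \sqrt{\frac{1}{-26} \cdot 158 + 37457} = \sqrt{\left(- \frac{1}{26}\right) 158 + 37457} = \sqrt{- \frac{79}{13} + 37457} = \sqrt{\frac{486862}{13}} = \frac{\sqrt{6329206}}{13}$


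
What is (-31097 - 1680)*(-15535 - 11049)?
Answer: 871343768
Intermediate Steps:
(-31097 - 1680)*(-15535 - 11049) = -32777*(-26584) = 871343768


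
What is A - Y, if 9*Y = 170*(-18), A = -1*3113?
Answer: -2773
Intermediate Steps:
A = -3113
Y = -340 (Y = (170*(-18))/9 = (⅑)*(-3060) = -340)
A - Y = -3113 - 1*(-340) = -3113 + 340 = -2773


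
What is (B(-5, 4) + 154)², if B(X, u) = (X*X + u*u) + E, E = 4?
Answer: 39601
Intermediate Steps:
B(X, u) = 4 + X² + u² (B(X, u) = (X*X + u*u) + 4 = (X² + u²) + 4 = 4 + X² + u²)
(B(-5, 4) + 154)² = ((4 + (-5)² + 4²) + 154)² = ((4 + 25 + 16) + 154)² = (45 + 154)² = 199² = 39601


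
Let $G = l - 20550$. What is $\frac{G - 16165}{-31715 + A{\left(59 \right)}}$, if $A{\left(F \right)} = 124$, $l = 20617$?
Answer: $\frac{16098}{31591} \approx 0.50958$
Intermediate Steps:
$G = 67$ ($G = 20617 - 20550 = 67$)
$\frac{G - 16165}{-31715 + A{\left(59 \right)}} = \frac{67 - 16165}{-31715 + 124} = - \frac{16098}{-31591} = \left(-16098\right) \left(- \frac{1}{31591}\right) = \frac{16098}{31591}$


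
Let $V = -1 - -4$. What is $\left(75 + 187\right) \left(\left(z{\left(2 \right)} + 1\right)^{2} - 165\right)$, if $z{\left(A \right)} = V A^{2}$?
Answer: $1048$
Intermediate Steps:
$V = 3$ ($V = -1 + 4 = 3$)
$z{\left(A \right)} = 3 A^{2}$
$\left(75 + 187\right) \left(\left(z{\left(2 \right)} + 1\right)^{2} - 165\right) = \left(75 + 187\right) \left(\left(3 \cdot 2^{2} + 1\right)^{2} - 165\right) = 262 \left(\left(3 \cdot 4 + 1\right)^{2} - 165\right) = 262 \left(\left(12 + 1\right)^{2} - 165\right) = 262 \left(13^{2} - 165\right) = 262 \left(169 - 165\right) = 262 \cdot 4 = 1048$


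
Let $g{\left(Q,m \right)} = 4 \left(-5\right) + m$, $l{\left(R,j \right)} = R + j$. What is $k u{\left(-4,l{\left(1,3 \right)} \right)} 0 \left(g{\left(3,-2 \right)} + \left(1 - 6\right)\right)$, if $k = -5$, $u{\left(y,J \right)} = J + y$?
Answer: $0$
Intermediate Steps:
$g{\left(Q,m \right)} = -20 + m$
$k u{\left(-4,l{\left(1,3 \right)} \right)} 0 \left(g{\left(3,-2 \right)} + \left(1 - 6\right)\right) = - 5 \left(\left(1 + 3\right) - 4\right) 0 \left(\left(-20 - 2\right) + \left(1 - 6\right)\right) = - 5 \left(4 - 4\right) 0 \left(-22 - 5\right) = \left(-5\right) 0 \cdot 0 \left(-27\right) = 0 \cdot 0 \left(-27\right) = 0 \left(-27\right) = 0$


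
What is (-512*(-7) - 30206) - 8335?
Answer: -34957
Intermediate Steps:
(-512*(-7) - 30206) - 8335 = (3584 - 30206) - 8335 = -26622 - 8335 = -34957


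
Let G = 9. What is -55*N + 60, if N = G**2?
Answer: -4395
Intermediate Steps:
N = 81 (N = 9**2 = 81)
-55*N + 60 = -55*81 + 60 = -4455 + 60 = -4395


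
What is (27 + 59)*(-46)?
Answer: -3956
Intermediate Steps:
(27 + 59)*(-46) = 86*(-46) = -3956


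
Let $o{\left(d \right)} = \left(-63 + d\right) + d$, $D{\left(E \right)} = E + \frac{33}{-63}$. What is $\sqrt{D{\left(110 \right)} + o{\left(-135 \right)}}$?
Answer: $\frac{i \sqrt{98574}}{21} \approx 14.951 i$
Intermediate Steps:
$D{\left(E \right)} = - \frac{11}{21} + E$ ($D{\left(E \right)} = E + 33 \left(- \frac{1}{63}\right) = E - \frac{11}{21} = - \frac{11}{21} + E$)
$o{\left(d \right)} = -63 + 2 d$
$\sqrt{D{\left(110 \right)} + o{\left(-135 \right)}} = \sqrt{\left(- \frac{11}{21} + 110\right) + \left(-63 + 2 \left(-135\right)\right)} = \sqrt{\frac{2299}{21} - 333} = \sqrt{- \frac{4694}{21}} = \frac{i \sqrt{98574}}{21}$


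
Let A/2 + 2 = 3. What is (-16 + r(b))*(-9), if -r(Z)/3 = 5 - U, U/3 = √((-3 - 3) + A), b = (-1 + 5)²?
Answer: 279 - 162*I ≈ 279.0 - 162.0*I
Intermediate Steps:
A = 2 (A = -4 + 2*3 = -4 + 6 = 2)
b = 16 (b = 4² = 16)
U = 6*I (U = 3*√((-3 - 3) + 2) = 3*√(-6 + 2) = 3*√(-4) = 3*(2*I) = 6*I ≈ 6.0*I)
r(Z) = -15 + 18*I (r(Z) = -3*(5 - 6*I) = -15 + 18*I)
(-16 + r(b))*(-9) = (-16 + (-15 + 18*I))*(-9) = (-31 + 18*I)*(-9) = 279 - 162*I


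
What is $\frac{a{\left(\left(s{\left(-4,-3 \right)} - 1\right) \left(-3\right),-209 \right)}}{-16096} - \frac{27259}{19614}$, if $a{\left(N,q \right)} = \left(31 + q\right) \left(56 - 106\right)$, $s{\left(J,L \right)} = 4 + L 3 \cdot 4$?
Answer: $- \frac{76665683}{39463368} \approx -1.9427$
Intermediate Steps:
$s{\left(J,L \right)} = 4 + 12 L$ ($s{\left(J,L \right)} = 4 + 3 L 4 = 4 + 12 L$)
$a{\left(N,q \right)} = -1550 - 50 q$ ($a{\left(N,q \right)} = \left(31 + q\right) \left(-50\right) = -1550 - 50 q$)
$\frac{a{\left(\left(s{\left(-4,-3 \right)} - 1\right) \left(-3\right),-209 \right)}}{-16096} - \frac{27259}{19614} = \frac{-1550 - -10450}{-16096} - \frac{27259}{19614} = \left(-1550 + 10450\right) \left(- \frac{1}{16096}\right) - \frac{27259}{19614} = 8900 \left(- \frac{1}{16096}\right) - \frac{27259}{19614} = - \frac{2225}{4024} - \frac{27259}{19614} = - \frac{76665683}{39463368}$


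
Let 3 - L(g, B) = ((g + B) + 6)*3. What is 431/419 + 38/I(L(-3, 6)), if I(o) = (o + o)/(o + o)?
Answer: 16353/419 ≈ 39.029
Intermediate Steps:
L(g, B) = -15 - 3*B - 3*g (L(g, B) = 3 - ((g + B) + 6)*3 = 3 - ((B + g) + 6)*3 = 3 - (6 + B + g)*3 = 3 - (18 + 3*B + 3*g) = 3 + (-18 - 3*B - 3*g) = -15 - 3*B - 3*g)
I(o) = 1 (I(o) = (2*o)/((2*o)) = (2*o)*(1/(2*o)) = 1)
431/419 + 38/I(L(-3, 6)) = 431/419 + 38/1 = 431*(1/419) + 38*1 = 431/419 + 38 = 16353/419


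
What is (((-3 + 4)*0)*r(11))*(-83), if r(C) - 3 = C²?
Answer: 0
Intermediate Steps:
r(C) = 3 + C²
(((-3 + 4)*0)*r(11))*(-83) = (((-3 + 4)*0)*(3 + 11²))*(-83) = ((1*0)*(3 + 121))*(-83) = (0*124)*(-83) = 0*(-83) = 0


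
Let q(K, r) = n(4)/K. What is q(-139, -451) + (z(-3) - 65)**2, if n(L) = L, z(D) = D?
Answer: 642732/139 ≈ 4624.0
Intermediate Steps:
q(K, r) = 4/K
q(-139, -451) + (z(-3) - 65)**2 = 4/(-139) + (-3 - 65)**2 = 4*(-1/139) + (-68)**2 = -4/139 + 4624 = 642732/139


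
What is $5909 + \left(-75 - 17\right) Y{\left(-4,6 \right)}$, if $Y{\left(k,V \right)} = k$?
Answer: $6277$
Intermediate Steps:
$5909 + \left(-75 - 17\right) Y{\left(-4,6 \right)} = 5909 + \left(-75 - 17\right) \left(-4\right) = 5909 - -368 = 5909 + 368 = 6277$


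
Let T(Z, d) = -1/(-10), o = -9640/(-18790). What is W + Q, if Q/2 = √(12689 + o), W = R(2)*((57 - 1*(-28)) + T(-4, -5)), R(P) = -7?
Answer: -5957/10 + 2*√44802115005/1879 ≈ -370.40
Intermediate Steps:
o = 964/1879 (o = -9640*(-1/18790) = 964/1879 ≈ 0.51304)
T(Z, d) = ⅒ (T(Z, d) = -1*(-⅒) = ⅒)
W = -5957/10 (W = -7*((57 - 1*(-28)) + ⅒) = -7*((57 + 28) + ⅒) = -7*(85 + ⅒) = -7*851/10 = -5957/10 ≈ -595.70)
Q = 2*√44802115005/1879 (Q = 2*√(12689 + 964/1879) = 2*√(23843595/1879) = 2*(√44802115005/1879) = 2*√44802115005/1879 ≈ 225.30)
W + Q = -5957/10 + 2*√44802115005/1879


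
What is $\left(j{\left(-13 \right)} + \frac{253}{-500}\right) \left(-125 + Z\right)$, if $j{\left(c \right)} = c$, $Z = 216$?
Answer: $- \frac{614523}{500} \approx -1229.0$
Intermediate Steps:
$\left(j{\left(-13 \right)} + \frac{253}{-500}\right) \left(-125 + Z\right) = \left(-13 + \frac{253}{-500}\right) \left(-125 + 216\right) = \left(-13 + 253 \left(- \frac{1}{500}\right)\right) 91 = \left(-13 - \frac{253}{500}\right) 91 = \left(- \frac{6753}{500}\right) 91 = - \frac{614523}{500}$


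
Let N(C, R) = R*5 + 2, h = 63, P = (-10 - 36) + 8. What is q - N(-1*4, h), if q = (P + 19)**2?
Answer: 44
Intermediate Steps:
P = -38 (P = -46 + 8 = -38)
N(C, R) = 2 + 5*R (N(C, R) = 5*R + 2 = 2 + 5*R)
q = 361 (q = (-38 + 19)**2 = (-19)**2 = 361)
q - N(-1*4, h) = 361 - (2 + 5*63) = 361 - (2 + 315) = 361 - 1*317 = 361 - 317 = 44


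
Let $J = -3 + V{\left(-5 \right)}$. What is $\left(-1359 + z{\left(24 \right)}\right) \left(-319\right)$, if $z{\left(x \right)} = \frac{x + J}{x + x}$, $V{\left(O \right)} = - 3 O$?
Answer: $\frac{1733127}{4} \approx 4.3328 \cdot 10^{5}$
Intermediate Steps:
$J = 12$ ($J = -3 - -15 = -3 + 15 = 12$)
$z{\left(x \right)} = \frac{12 + x}{2 x}$ ($z{\left(x \right)} = \frac{x + 12}{x + x} = \frac{12 + x}{2 x}$)
$\left(-1359 + z{\left(24 \right)}\right) \left(-319\right) = \left(-1359 + \frac{12 + 24}{2 \cdot 24}\right) \left(-319\right) = \left(-1359 + \frac{1}{2} \cdot \frac{1}{24} \cdot 36\right) \left(-319\right) = \left(-1359 + \frac{3}{4}\right) \left(-319\right) = \left(- \frac{5433}{4}\right) \left(-319\right) = \frac{1733127}{4}$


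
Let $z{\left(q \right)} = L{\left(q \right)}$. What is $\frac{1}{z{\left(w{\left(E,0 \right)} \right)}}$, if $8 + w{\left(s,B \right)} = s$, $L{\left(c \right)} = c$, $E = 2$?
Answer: $- \frac{1}{6} \approx -0.16667$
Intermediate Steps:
$w{\left(s,B \right)} = -8 + s$
$z{\left(q \right)} = q$
$\frac{1}{z{\left(w{\left(E,0 \right)} \right)}} = \frac{1}{-8 + 2} = \frac{1}{-6} = - \frac{1}{6}$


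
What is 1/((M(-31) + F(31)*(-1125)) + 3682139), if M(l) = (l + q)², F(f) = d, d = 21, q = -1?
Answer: 1/3659538 ≈ 2.7326e-7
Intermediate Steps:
F(f) = 21
M(l) = (-1 + l)² (M(l) = (l - 1)² = (-1 + l)²)
1/((M(-31) + F(31)*(-1125)) + 3682139) = 1/(((-1 - 31)² + 21*(-1125)) + 3682139) = 1/(((-32)² - 23625) + 3682139) = 1/((1024 - 23625) + 3682139) = 1/(-22601 + 3682139) = 1/3659538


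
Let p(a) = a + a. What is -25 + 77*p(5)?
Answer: 745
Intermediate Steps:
p(a) = 2*a
-25 + 77*p(5) = -25 + 77*(2*5) = -25 + 77*10 = -25 + 770 = 745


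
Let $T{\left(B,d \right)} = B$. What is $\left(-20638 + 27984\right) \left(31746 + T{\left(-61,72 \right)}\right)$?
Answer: $232758010$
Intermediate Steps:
$\left(-20638 + 27984\right) \left(31746 + T{\left(-61,72 \right)}\right) = \left(-20638 + 27984\right) \left(31746 - 61\right) = 7346 \cdot 31685 = 232758010$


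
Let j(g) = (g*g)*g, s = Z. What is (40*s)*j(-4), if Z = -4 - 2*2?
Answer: 20480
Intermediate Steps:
Z = -8 (Z = -4 - 4 = -8)
s = -8
j(g) = g³ (j(g) = g²*g = g³)
(40*s)*j(-4) = (40*(-8))*(-4)³ = -320*(-64) = 20480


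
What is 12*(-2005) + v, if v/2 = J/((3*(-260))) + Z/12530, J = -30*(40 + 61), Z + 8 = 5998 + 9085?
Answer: -391747592/16289 ≈ -24050.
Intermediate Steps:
Z = 15075 (Z = -8 + (5998 + 9085) = -8 + 15083 = 15075)
J = -3030 (J = -30*101 = -3030)
v = 165748/16289 (v = 2*(-3030/(3*(-260)) + 15075/12530) = 2*(-3030/(-780) + 15075*(1/12530)) = 2*(-3030*(-1/780) + 3015/2506) = 2*(101/26 + 3015/2506) = 2*(82874/16289) = 165748/16289 ≈ 10.175)
12*(-2005) + v = 12*(-2005) + 165748/16289 = -24060 + 165748/16289 = -391747592/16289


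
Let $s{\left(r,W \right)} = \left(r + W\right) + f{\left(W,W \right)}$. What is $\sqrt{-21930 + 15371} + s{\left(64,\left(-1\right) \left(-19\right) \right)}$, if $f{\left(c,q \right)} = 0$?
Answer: $83 + i \sqrt{6559} \approx 83.0 + 80.988 i$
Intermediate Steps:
$s{\left(r,W \right)} = W + r$ ($s{\left(r,W \right)} = \left(r + W\right) + 0 = \left(W + r\right) + 0 = W + r$)
$\sqrt{-21930 + 15371} + s{\left(64,\left(-1\right) \left(-19\right) \right)} = \sqrt{-21930 + 15371} + \left(\left(-1\right) \left(-19\right) + 64\right) = \sqrt{-6559} + \left(19 + 64\right) = i \sqrt{6559} + 83 = 83 + i \sqrt{6559}$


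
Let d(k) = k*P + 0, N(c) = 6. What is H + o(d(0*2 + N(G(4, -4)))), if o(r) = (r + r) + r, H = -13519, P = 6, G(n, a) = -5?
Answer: -13411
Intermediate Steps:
d(k) = 6*k (d(k) = k*6 + 0 = 6*k + 0 = 6*k)
o(r) = 3*r (o(r) = 2*r + r = 3*r)
H + o(d(0*2 + N(G(4, -4)))) = -13519 + 3*(6*(0*2 + 6)) = -13519 + 3*(6*(0 + 6)) = -13519 + 3*(6*6) = -13519 + 3*36 = -13519 + 108 = -13411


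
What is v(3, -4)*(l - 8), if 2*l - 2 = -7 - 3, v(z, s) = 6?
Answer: -72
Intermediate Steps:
l = -4 (l = 1 + (-7 - 3)/2 = 1 + (1/2)*(-10) = 1 - 5 = -4)
v(3, -4)*(l - 8) = 6*(-4 - 8) = 6*(-12) = -72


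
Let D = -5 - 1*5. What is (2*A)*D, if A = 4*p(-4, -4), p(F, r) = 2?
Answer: -160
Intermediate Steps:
A = 8 (A = 4*2 = 8)
D = -10 (D = -5 - 5 = -10)
(2*A)*D = (2*8)*(-10) = 16*(-10) = -160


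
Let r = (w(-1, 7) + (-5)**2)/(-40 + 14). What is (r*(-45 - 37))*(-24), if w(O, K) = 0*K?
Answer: -24600/13 ≈ -1892.3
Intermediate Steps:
w(O, K) = 0
r = -25/26 (r = (0 + (-5)**2)/(-40 + 14) = (0 + 25)/(-26) = 25*(-1/26) = -25/26 ≈ -0.96154)
(r*(-45 - 37))*(-24) = -25*(-45 - 37)/26*(-24) = -25/26*(-82)*(-24) = (1025/13)*(-24) = -24600/13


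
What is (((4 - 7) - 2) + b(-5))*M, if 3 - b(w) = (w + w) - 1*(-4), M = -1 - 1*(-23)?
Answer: 88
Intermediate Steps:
M = 22 (M = -1 + 23 = 22)
b(w) = -1 - 2*w (b(w) = 3 - ((w + w) - 1*(-4)) = 3 - (2*w + 4) = 3 - (4 + 2*w) = 3 + (-4 - 2*w) = -1 - 2*w)
(((4 - 7) - 2) + b(-5))*M = (((4 - 7) - 2) + (-1 - 2*(-5)))*22 = ((-3 - 2) + (-1 + 10))*22 = (-5 + 9)*22 = 4*22 = 88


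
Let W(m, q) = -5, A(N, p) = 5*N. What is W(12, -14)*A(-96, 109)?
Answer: 2400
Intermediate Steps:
W(12, -14)*A(-96, 109) = -25*(-96) = -5*(-480) = 2400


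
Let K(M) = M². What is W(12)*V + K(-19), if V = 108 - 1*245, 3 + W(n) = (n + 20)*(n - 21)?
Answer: 40228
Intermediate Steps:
W(n) = -3 + (-21 + n)*(20 + n) (W(n) = -3 + (n + 20)*(n - 21) = -3 + (20 + n)*(-21 + n) = -3 + (-21 + n)*(20 + n))
V = -137 (V = 108 - 245 = -137)
W(12)*V + K(-19) = (-423 + 12² - 1*12)*(-137) + (-19)² = (-423 + 144 - 12)*(-137) + 361 = -291*(-137) + 361 = 39867 + 361 = 40228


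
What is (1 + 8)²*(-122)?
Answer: -9882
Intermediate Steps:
(1 + 8)²*(-122) = 9²*(-122) = 81*(-122) = -9882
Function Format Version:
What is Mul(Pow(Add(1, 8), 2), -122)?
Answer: -9882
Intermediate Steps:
Mul(Pow(Add(1, 8), 2), -122) = Mul(Pow(9, 2), -122) = Mul(81, -122) = -9882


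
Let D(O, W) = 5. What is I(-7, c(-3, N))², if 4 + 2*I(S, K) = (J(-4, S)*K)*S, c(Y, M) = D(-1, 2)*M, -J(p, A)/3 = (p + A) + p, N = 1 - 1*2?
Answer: 2468041/4 ≈ 6.1701e+5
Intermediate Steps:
N = -1 (N = 1 - 2 = -1)
J(p, A) = -6*p - 3*A (J(p, A) = -3*((p + A) + p) = -3*((A + p) + p) = -3*(A + 2*p) = -6*p - 3*A)
c(Y, M) = 5*M
I(S, K) = -2 + K*S*(24 - 3*S)/2 (I(S, K) = -2 + (((-6*(-4) - 3*S)*K)*S)/2 = -2 + (((24 - 3*S)*K)*S)/2 = -2 + ((K*(24 - 3*S))*S)/2 = -2 + (K*S*(24 - 3*S))/2 = -2 + K*S*(24 - 3*S)/2)
I(-7, c(-3, N))² = (-2 - 3/2*5*(-1)*(-7)*(-8 - 7))² = (-2 - 3/2*(-5)*(-7)*(-15))² = (-2 + 1575/2)² = (1571/2)² = 2468041/4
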